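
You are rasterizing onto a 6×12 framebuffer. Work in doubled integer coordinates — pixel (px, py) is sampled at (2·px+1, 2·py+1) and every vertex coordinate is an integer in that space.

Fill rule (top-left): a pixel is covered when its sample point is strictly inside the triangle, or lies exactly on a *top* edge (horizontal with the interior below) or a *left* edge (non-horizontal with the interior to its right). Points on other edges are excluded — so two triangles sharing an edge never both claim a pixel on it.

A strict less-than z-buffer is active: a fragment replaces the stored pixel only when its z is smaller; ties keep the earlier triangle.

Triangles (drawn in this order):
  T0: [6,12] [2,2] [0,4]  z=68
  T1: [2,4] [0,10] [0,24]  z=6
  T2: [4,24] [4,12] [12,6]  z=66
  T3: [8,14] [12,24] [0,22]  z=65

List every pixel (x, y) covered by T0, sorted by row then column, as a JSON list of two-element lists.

T0:
  2·area = 28  (B↔C swapped to make it positive)
  edge (6, 12)→(0, 4): d=(-6,-8) top-left  bias=+0
  edge (0, 4)→(2, 2): d=(2,-2) top-left  bias=+0
  edge (2, 2)→(6, 12): d=(4,10) right/bottom  bias=-1
    (1,0)@(3, 1): e=[42,0,-14] → .  [on edge]
    (0,1)@(1, 3): e=[14,0,14] → X  [on edge]
    (1,1)@(3, 3): e=[30,4,-6] → .
    (0,2)@(1, 5): e=[2,4,22] → X
    (1,2)@(3, 5): e=[18,8,2] → X
    (2,2)@(5, 5): e=[34,12,-18] → .
    (0,3)@(1, 7): e=[-10,8,30] → .
    (1,3)@(3, 7): e=[6,12,10] → X
    (2,3)@(5, 7): e=[22,16,-10] → .
    (1,4)@(3, 9): e=[-6,16,18] → .
  covered (4 px):
    . . . . . .
    X . . . . .
    X X . . . .
    . X . . . .
    . . . . . .
    . . . . . .
    . . . . . .
    . . . . . .
    . . . . . .
    . . . . . .
    . . . . . .
    . . . . . .
T1:
  2·area = 28  (B↔C swapped to make it positive)
  edge (2, 4)→(0, 24): d=(-2,20) right/bottom  bias=-1
  edge (0, 24)→(0, 10): d=(0,-14) top-left  bias=+0
  edge (0, 10)→(2, 4): d=(2,-6) top-left  bias=+0
    (1,0)@(3, 1): e=[-14,42,0] → .  [on edge]
    (0,3)@(1, 7): e=[14,14,0] → X  [on edge]
    (1,3)@(3, 7): e=[-26,42,12] → .
    (0,4)@(1, 9): e=[10,14,4] → X
    (1,4)@(3, 9): e=[-30,42,16] → .
    (0,5)@(1, 11): e=[6,14,8] → X
    (1,5)@(3, 11): e=[-34,42,20] → .
    (0,6)@(1, 13): e=[2,14,12] → X
    (1,6)@(3, 13): e=[-38,42,24] → .
    (0,7)@(1, 15): e=[-2,14,16] → .
  covered (4 px):
    . . . . . .
    . . . . . .
    . . . . . .
    X . . . . .
    X . . . . .
    X . . . . .
    X . . . . .
    . . . . . .
    . . . . . .
    . . . . . .
    . . . . . .
    . . . . . .
T2:
  2·area = 96
  edge (4, 24)→(4, 12): d=(0,-12) top-left  bias=+0
  edge (4, 12)→(12, 6): d=(8,-6) top-left  bias=+0
  edge (12, 6)→(4, 24): d=(-8,18) right/bottom  bias=-1
    (5,3)@(11, 7): e=[84,2,10] → X
    (4,4)@(9, 9): e=[60,6,30] → X
    (5,4)@(11, 9): e=[84,18,-6] → .
    (3,5)@(7, 11): e=[36,10,50] → X
    (5,5)@(11, 11): e=[84,34,-22] → .
    (2,6)@(5, 13): e=[12,14,70] → X
    (4,6)@(9, 13): e=[60,38,-2] → .
    (2,7)@(5, 15): e=[12,30,54] → X
    (4,7)@(9, 15): e=[60,54,-18] → .
    (2,8)@(5, 17): e=[12,46,38] → X
    (4,8)@(9, 17): e=[60,70,-34] → .
    (2,9)@(5, 19): e=[12,62,22] → X
  covered (12 px):
    . . . . . .
    . . . . . .
    . . . . . .
    . . . . . X
    . . . . X .
    . . . X X .
    . . X X . .
    . . X X . .
    . . X X . .
    . . X . . .
    . . X . . .
    . . . . . .
T3:
  2·area = 112
  edge (8, 14)→(12, 24): d=(4,10) right/bottom  bias=-1
  edge (12, 24)→(0, 22): d=(-12,-2) top-left  bias=+0
  edge (0, 22)→(8, 14): d=(8,-8) top-left  bias=+0
    (5,5)@(11, 11): e=[-42,154,0] → .  [on edge]
    (4,6)@(9, 13): e=[-14,126,0] → .  [on edge]
    (3,7)@(7, 15): e=[14,98,0] → X  [on edge]
    (4,7)@(9, 15): e=[-6,102,16] → .
    (2,8)@(5, 17): e=[42,70,0] → X  [on edge]
    (4,8)@(9, 17): e=[2,78,32] → X
    (5,8)@(11, 17): e=[-18,82,48] → .
    (1,9)@(3, 19): e=[70,42,0] → X  [on edge]
    (5,9)@(11, 19): e=[-10,58,64] → .
    (0,10)@(1, 21): e=[98,14,0] → X  [on edge]
    (5,10)@(11, 21): e=[-2,34,80] → .
    (0,11)@(1, 23): e=[106,-10,16] → .
  covered (16 px):
    . . . . . .
    . . . . . .
    . . . . . .
    . . . . . .
    . . . . . .
    . . . . . .
    . . . . . .
    . . . X . .
    . . X X X .
    . X X X X .
    X X X X X .
    . . . X X X

Answer: [[0,1],[0,2],[1,2],[1,3]]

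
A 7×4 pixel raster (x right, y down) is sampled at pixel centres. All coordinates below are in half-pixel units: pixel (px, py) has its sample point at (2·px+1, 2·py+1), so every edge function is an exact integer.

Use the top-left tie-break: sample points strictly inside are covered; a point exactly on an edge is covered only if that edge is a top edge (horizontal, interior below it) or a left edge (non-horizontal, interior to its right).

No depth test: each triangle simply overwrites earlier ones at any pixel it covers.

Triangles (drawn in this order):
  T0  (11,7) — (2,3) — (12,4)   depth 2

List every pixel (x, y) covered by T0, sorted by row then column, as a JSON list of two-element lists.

T0:
  2·area = 31
  edge (11, 7)→(2, 3): d=(-9,-4) top-left  bias=+0
  edge (2, 3)→(12, 4): d=(10,1) right/bottom  bias=-1
  edge (12, 4)→(11, 7): d=(-1,3) right/bottom  bias=-1
    (6,0)@(13, 1): e=[62,-31,0] → ·  [on edge]
    (3,2)@(7, 5): e=[2,15,14] → █
    (4,2)@(9, 5): e=[10,13,8] → █
    (5,2)@(11, 5): e=[18,11,2] → █
    (6,2)@(13, 5): e=[26,9,-4] → ·
    (3,3)@(7, 7): e=[-16,35,12] → ·
    (4,3)@(9, 7): e=[-8,33,6] → ·
    (5,3)@(11, 7): e=[0,31,0] → ·  [on edge]
  covered (3 px):
    · · · · · · ·
    · · · · · · ·
    · · · █ █ █ ·
    · · · · · · ·

Final: [[3,2],[4,2],[5,2]]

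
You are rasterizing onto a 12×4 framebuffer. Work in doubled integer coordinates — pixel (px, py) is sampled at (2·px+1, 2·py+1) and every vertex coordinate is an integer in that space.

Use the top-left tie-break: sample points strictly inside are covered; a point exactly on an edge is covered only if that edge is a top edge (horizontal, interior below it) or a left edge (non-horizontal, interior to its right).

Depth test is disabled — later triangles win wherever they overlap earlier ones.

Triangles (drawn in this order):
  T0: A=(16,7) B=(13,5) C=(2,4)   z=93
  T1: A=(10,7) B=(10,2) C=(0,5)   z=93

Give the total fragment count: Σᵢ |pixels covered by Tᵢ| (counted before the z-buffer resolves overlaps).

T0:
  2·area = 19  (B↔C swapped to make it positive)
  edge (16, 7)→(2, 4): d=(-14,-3) top-left  bias=+0
  edge (2, 4)→(13, 5): d=(11,1) right/bottom  bias=-1
  edge (13, 5)→(16, 7): d=(3,2) right/bottom  bias=-1
    (3,0)@(7, 1): e=[57,-38,0] → ·  [on edge]
    (3,2)@(7, 5): e=[1,6,12] → #
    (4,2)@(9, 5): e=[7,4,8] → #
    (5,2)@(11, 5): e=[13,2,4] → #
    (6,2)@(13, 5): e=[19,0,0] → ·  [on edge]
    (3,3)@(7, 7): e=[-27,28,18] → ·
    (4,3)@(9, 7): e=[-21,26,14] → ·
    (5,3)@(11, 7): e=[-15,24,10] → ·
  covered (3 px):
    · · · · · · · · · · · ·
    · · · · · · · · · · · ·
    · · · # # # · · · · · ·
    · · · · · · · · · · · ·
T1:
  2·area = 50  (B↔C swapped to make it positive)
  edge (10, 7)→(0, 5): d=(-10,-2) top-left  bias=+0
  edge (0, 5)→(10, 2): d=(10,-3) top-left  bias=+0
  edge (10, 2)→(10, 7): d=(0,5) right/bottom  bias=-1
    (3,1)@(7, 3): e=[34,1,15] → #
    (4,1)@(9, 3): e=[38,7,5] → #
    (5,1)@(11, 3): e=[42,13,-5] → ·
    (0,2)@(1, 5): e=[2,3,45] → #
    (1,2)@(3, 5): e=[6,9,35] → #
    (2,2)@(5, 5): e=[10,15,25] → #
    (5,2)@(11, 5): e=[22,33,-5] → ·
    (0,3)@(1, 7): e=[-18,23,45] → ·
    (1,3)@(3, 7): e=[-14,29,35] → ·
    (2,3)@(5, 7): e=[-10,35,25] → ·
    (3,3)@(7, 7): e=[-6,41,15] → ·
    (4,3)@(9, 7): e=[-2,47,5] → ·
  covered (7 px):
    · · · · · · · · · · · ·
    · · · # # · · · · · · ·
    # # # # # · · · · · · ·
    · · · · · · · · · · · ·

Final: 10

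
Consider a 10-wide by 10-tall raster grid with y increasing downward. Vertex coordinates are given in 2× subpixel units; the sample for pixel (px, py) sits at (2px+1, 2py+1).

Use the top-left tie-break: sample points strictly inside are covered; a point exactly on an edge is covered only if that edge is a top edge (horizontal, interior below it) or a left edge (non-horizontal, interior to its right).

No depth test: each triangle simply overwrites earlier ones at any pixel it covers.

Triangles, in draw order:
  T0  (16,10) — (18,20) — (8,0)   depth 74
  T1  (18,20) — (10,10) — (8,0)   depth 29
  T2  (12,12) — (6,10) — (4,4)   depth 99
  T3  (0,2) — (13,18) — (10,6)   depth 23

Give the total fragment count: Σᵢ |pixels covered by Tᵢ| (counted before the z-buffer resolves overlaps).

T0:
  2·area = 60
  edge (16, 10)→(18, 20): d=(2,10) right/bottom  bias=-1
  edge (18, 20)→(8, 0): d=(-10,-20) top-left  bias=+0
  edge (8, 0)→(16, 10): d=(8,10) right/bottom  bias=-1
    (5,2)@(11, 5): e=[40,10,10] → X
    (6,2)@(13, 5): e=[20,50,-10] → .
    (7,2)@(15, 5): e=[0,90,-30] → .  [on edge]
    (5,3)@(11, 7): e=[44,-10,26] → .
    (6,3)@(13, 7): e=[24,30,6] → X
    (7,3)@(15, 7): e=[4,70,-14] → .
    (6,4)@(13, 9): e=[28,10,22] → X
    (7,4)@(15, 9): e=[8,50,2] → X
    (8,4)@(17, 9): e=[-12,90,-18] → .
    (6,5)@(13, 11): e=[32,-10,38] → .
    (7,5)@(15, 11): e=[12,30,18] → X
    (8,5)@(17, 11): e=[-8,70,-2] → .
    (8,7)@(17, 15): e=[0,30,30] → .  [on edge]
  covered (7 px):
    . . . . . . . . . .
    . . . . . . . . . .
    . . . . . X . . . .
    . . . . . . X . . .
    . . . . . . X X . .
    . . . . . . . X . .
    . . . . . . . X . .
    . . . . . . . . . .
    . . . . . . . . X .
    . . . . . . . . . .
T1:
  2·area = 60
  edge (18, 20)→(10, 10): d=(-8,-10) top-left  bias=+0
  edge (10, 10)→(8, 0): d=(-2,-10) top-left  bias=+0
  edge (8, 0)→(18, 20): d=(10,20) right/bottom  bias=-1
    (4,1)@(9, 3): e=[46,4,10] → X
    (5,1)@(11, 3): e=[66,24,-30] → .
    (4,2)@(9, 5): e=[30,0,30] → X  [on edge]
    (5,2)@(11, 5): e=[50,20,-10] → .
    (4,3)@(9, 7): e=[14,-4,50] → .
    (5,3)@(11, 7): e=[34,16,10] → X
    (6,3)@(13, 7): e=[54,36,-30] → .
    (5,4)@(11, 9): e=[18,12,30] → X
    (6,4)@(13, 9): e=[38,32,-10] → .
    (5,5)@(11, 11): e=[2,8,50] → X
    (6,5)@(13, 11): e=[22,28,10] → X
    (7,5)@(15, 11): e=[42,48,-30] → .
    (5,7)@(11, 15): e=[-30,0,90] → .  [on edge]
  covered (8 px):
    . . . . . . . . . .
    . . . . X . . . . .
    . . . . X . . . . .
    . . . . . X . . . .
    . . . . . X . . . .
    . . . . . X X . . .
    . . . . . . X . . .
    . . . . . . . X . .
    . . . . . . . . . .
    . . . . . . . . . .
T2:
  2·area = 32
  edge (12, 12)→(6, 10): d=(-6,-2) top-left  bias=+0
  edge (6, 10)→(4, 4): d=(-2,-6) top-left  bias=+0
  edge (4, 4)→(12, 12): d=(8,8) right/bottom  bias=-1
    (0,0)@(1, 1): e=[44,-12,0] → .  [on edge]
    (1,0)@(3, 1): e=[48,0,-16] → .  [on edge]
    (1,1)@(3, 3): e=[36,-4,0] → .  [on edge]
    (2,2)@(5, 5): e=[28,4,0] → .  [on edge]
    (2,3)@(5, 7): e=[16,0,16] → X  [on edge]
    (3,3)@(7, 7): e=[20,12,0] → .  [on edge]
    (1,4)@(3, 9): e=[0,-16,48] → .  [on edge]
    (2,4)@(5, 9): e=[4,-4,32] → .
    (3,4)@(7, 9): e=[8,8,16] → X
    (4,4)@(9, 9): e=[12,20,0] → .  [on edge]
    (3,5)@(7, 11): e=[-4,4,32] → .
    (4,5)@(9, 11): e=[0,16,16] → X  [on edge]
    (5,5)@(11, 11): e=[4,28,0] → .  [on edge]
    (3,6)@(7, 13): e=[-16,0,48] → .  [on edge]
    (6,6)@(13, 13): e=[-4,36,0] → .  [on edge]
    (7,6)@(15, 13): e=[0,48,-16] → .  [on edge]
    (7,7)@(15, 15): e=[-12,44,0] → .  [on edge]
    (8,8)@(17, 17): e=[-20,52,0] → .  [on edge]
    (4,9)@(9, 19): e=[-48,0,80] → .  [on edge]
    (9,9)@(19, 19): e=[-28,60,0] → .  [on edge]
  covered (3 px):
    . . . . . . . . . .
    . . . . . . . . . .
    . . . . . . . . . .
    . . X . . . . . . .
    . . . X . . . . . .
    . . . . X . . . . .
    . . . . . . . . . .
    . . . . . . . . . .
    . . . . . . . . . .
    . . . . . . . . . .
T3:
  2·area = 108  (B↔C swapped to make it positive)
  edge (0, 2)→(10, 6): d=(10,4) right/bottom  bias=-1
  edge (10, 6)→(13, 18): d=(3,12) right/bottom  bias=-1
  edge (13, 18)→(0, 2): d=(-13,-16) top-left  bias=+0
    (0,1)@(1, 3): e=[6,99,3] → X
    (1,1)@(3, 3): e=[-2,75,35] → .
    (0,2)@(1, 5): e=[26,105,-23] → .
    (1,2)@(3, 5): e=[18,81,9] → X
    (2,2)@(5, 5): e=[10,57,41] → X
    (3,2)@(7, 5): e=[2,33,73] → X
    (4,2)@(9, 5): e=[-6,9,105] → .
    (1,3)@(3, 7): e=[38,87,-17] → .
    (2,3)@(5, 7): e=[30,63,15] → X
    (4,3)@(9, 7): e=[14,15,79] → X
    (5,3)@(11, 7): e=[6,-9,111] → .
    (2,4)@(5, 9): e=[50,69,-11] → .
  covered (14 px):
    . . . . . . . . . .
    X . . . . . . . . .
    . X X X . . . . . .
    . . X X X . . . . .
    . . . X X . . . . .
    . . . . X X . . . .
    . . . . X X . . . .
    . . . . . X . . . .
    . . . . . . . . . .
    . . . . . . . . . .

Answer: 32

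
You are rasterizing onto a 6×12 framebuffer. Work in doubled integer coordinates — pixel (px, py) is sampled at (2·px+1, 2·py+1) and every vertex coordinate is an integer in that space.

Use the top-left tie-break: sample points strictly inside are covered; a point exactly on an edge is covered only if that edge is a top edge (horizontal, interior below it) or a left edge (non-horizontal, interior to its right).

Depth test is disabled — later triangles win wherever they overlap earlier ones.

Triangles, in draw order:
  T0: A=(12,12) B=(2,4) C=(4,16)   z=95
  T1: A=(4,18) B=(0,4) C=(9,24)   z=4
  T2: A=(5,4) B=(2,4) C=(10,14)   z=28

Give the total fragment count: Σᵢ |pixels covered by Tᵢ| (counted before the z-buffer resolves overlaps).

T0:
  2·area = 104  (B↔C swapped to make it positive)
  edge (12, 12)→(4, 16): d=(-8,4) right/bottom  bias=-1
  edge (4, 16)→(2, 4): d=(-2,-12) top-left  bias=+0
  edge (2, 4)→(12, 12): d=(10,8) right/bottom  bias=-1
    (1,2)@(3, 5): e=[92,10,2] → #
    (2,2)@(5, 5): e=[84,34,-14] → ·
    (1,3)@(3, 7): e=[76,6,22] → #
    (2,3)@(5, 7): e=[68,30,6] → #
    (3,3)@(7, 7): e=[60,54,-10] → ·
    (1,4)@(3, 9): e=[60,2,42] → #
    (3,4)@(7, 9): e=[44,50,10] → #
    (4,4)@(9, 9): e=[36,74,-6] → ·
    (1,5)@(3, 11): e=[44,-2,62] → ·
    (2,5)@(5, 11): e=[36,22,46] → #
    (4,5)@(9, 11): e=[20,70,14] → #
    (5,5)@(11, 11): e=[12,94,-2] → ·
  covered (13 px):
    · · · · · ·
    · · · · · ·
    · # · · · ·
    · # # · · ·
    · # # # · ·
    · · # # # ·
    · · # # # ·
    · · # · · ·
    · · · · · ·
    · · · · · ·
    · · · · · ·
    · · · · · ·
T1:
  2·area = 46
  edge (4, 18)→(0, 4): d=(-4,-14) top-left  bias=+0
  edge (0, 4)→(9, 24): d=(9,20) right/bottom  bias=-1
  edge (9, 24)→(4, 18): d=(-5,-6) top-left  bias=+0
    (0,3)@(1, 7): e=[2,7,37] → #
    (1,3)@(3, 7): e=[30,-33,49] → ·
    (0,4)@(1, 9): e=[-6,25,27] → ·
    (1,5)@(3, 11): e=[14,3,29] → #
    (2,5)@(5, 11): e=[42,-37,41] → ·
    (1,6)@(3, 13): e=[6,21,19] → #
    (2,6)@(5, 13): e=[34,-19,31] → ·
    (1,7)@(3, 15): e=[-2,39,9] → ·
    (2,8)@(5, 17): e=[18,17,11] → #
    (3,8)@(7, 17): e=[46,-23,23] → ·
    (2,9)@(5, 19): e=[10,35,1] → #
    (3,9)@(7, 19): e=[38,-5,13] → ·
  covered (6 px):
    · · · · · ·
    · · · · · ·
    · · · · · ·
    # · · · · ·
    · · · · · ·
    · # · · · ·
    · # · · · ·
    · · · · · ·
    · · # · · ·
    · · # · · ·
    · · · # · ·
    · · · · · ·
T2:
  2·area = 30  (B↔C swapped to make it positive)
  edge (5, 4)→(10, 14): d=(5,10) right/bottom  bias=-1
  edge (10, 14)→(2, 4): d=(-8,-10) top-left  bias=+0
  edge (2, 4)→(5, 4): d=(3,0) top-left  bias=+0
    (1,2)@(3, 5): e=[25,2,3] → #
    (2,2)@(5, 5): e=[5,22,3] → #
    (3,2)@(7, 5): e=[-15,42,3] → ·
    (1,3)@(3, 7): e=[35,-14,9] → ·
    (2,3)@(5, 7): e=[15,6,9] → #
    (3,3)@(7, 7): e=[-5,26,9] → ·
    (2,4)@(5, 9): e=[25,-10,15] → ·
    (3,4)@(7, 9): e=[5,10,15] → #
    (4,4)@(9, 9): e=[-15,30,15] → ·
    (3,5)@(7, 11): e=[15,-6,21] → ·
  covered (4 px):
    · · · · · ·
    · · · · · ·
    · # # · · ·
    · · # · · ·
    · · · # · ·
    · · · · · ·
    · · · · · ·
    · · · · · ·
    · · · · · ·
    · · · · · ·
    · · · · · ·
    · · · · · ·

Final: 23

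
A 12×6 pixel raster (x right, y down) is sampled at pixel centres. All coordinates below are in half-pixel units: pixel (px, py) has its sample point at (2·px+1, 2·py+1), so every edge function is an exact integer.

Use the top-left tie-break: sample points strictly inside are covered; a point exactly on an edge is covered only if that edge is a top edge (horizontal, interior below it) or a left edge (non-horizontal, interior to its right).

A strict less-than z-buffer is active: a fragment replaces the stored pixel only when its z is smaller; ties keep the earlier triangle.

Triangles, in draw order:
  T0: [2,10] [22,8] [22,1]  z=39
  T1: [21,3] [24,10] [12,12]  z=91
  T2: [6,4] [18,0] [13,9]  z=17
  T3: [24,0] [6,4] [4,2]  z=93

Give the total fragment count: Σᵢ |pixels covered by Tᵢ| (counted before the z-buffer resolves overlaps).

T0:
  2·area = 140  (B↔C swapped to make it positive)
  edge (2, 10)→(22, 1): d=(20,-9) top-left  bias=+0
  edge (22, 1)→(22, 8): d=(0,7) right/bottom  bias=-1
  edge (22, 8)→(2, 10): d=(-20,2) right/bottom  bias=-1
    (9,1)@(19, 3): e=[13,21,106] → X
    (10,1)@(21, 3): e=[31,7,102] → X
    (11,1)@(23, 3): e=[49,-7,98] → .
    (7,2)@(15, 5): e=[17,49,74] → X
    (8,2)@(17, 5): e=[35,35,70] → X
    (11,2)@(23, 5): e=[89,-7,58] → .
    (4,3)@(9, 7): e=[3,91,46] → X
    (5,3)@(11, 7): e=[21,77,42] → X
    (6,3)@(13, 7): e=[39,63,38] → X
    (11,3)@(23, 7): e=[129,-7,18] → .
    (2,4)@(5, 9): e=[7,119,14] → X
    (3,4)@(7, 9): e=[25,105,10] → X
  covered (17 px):
    . . . . . . . . . . . .
    . . . . . . . . . X X .
    . . . . . . . X X X X .
    . . . . X X X X X X X .
    . . X X X X . . . . . .
    . . . . . . . . . . . .
T1:
  2·area = 90
  edge (21, 3)→(24, 10): d=(3,7) right/bottom  bias=-1
  edge (24, 10)→(12, 12): d=(-12,2) right/bottom  bias=-1
  edge (12, 12)→(21, 3): d=(9,-9) top-left  bias=+0
    (11,0)@(23, 1): e=[-20,110,0] → .  [on edge]
    (10,1)@(21, 3): e=[0,90,0] → .  [on edge]
    (9,2)@(19, 5): e=[20,70,0] → X  [on edge]
    (10,2)@(21, 5): e=[6,66,18] → X
    (11,2)@(23, 5): e=[-8,62,36] → .
    (8,3)@(17, 7): e=[40,50,0] → X  [on edge]
    (11,3)@(23, 7): e=[-2,38,54] → .
    (7,4)@(15, 9): e=[60,30,0] → X  [on edge]
    (11,4)@(23, 9): e=[4,14,72] → X
    (6,5)@(13, 11): e=[80,10,0] → X  [on edge]
    (9,5)@(19, 11): e=[38,-2,54] → .
    (10,5)@(21, 11): e=[24,-6,72] → .
  covered (13 px):
    . . . . . . . . . . . .
    . . . . . . . . . . . .
    . . . . . . . . . X X .
    . . . . . . . . X X X .
    . . . . . . . X X X X X
    . . . . . . X X X . . .
T2:
  2·area = 88
  edge (6, 4)→(18, 0): d=(12,-4) top-left  bias=+0
  edge (18, 0)→(13, 9): d=(-5,9) right/bottom  bias=-1
  edge (13, 9)→(6, 4): d=(-7,-5) top-left  bias=+0
    (7,0)@(15, 1): e=[0,22,66] → X  [on edge]
    (8,0)@(17, 1): e=[8,4,76] → X
    (9,0)@(19, 1): e=[16,-14,86] → .
    (4,1)@(9, 3): e=[0,66,22] → X  [on edge]
    (5,1)@(11, 3): e=[8,48,32] → X
    (6,1)@(13, 3): e=[16,30,42] → X
    (8,1)@(17, 3): e=[32,-6,62] → .
    (1,2)@(3, 5): e=[0,110,-22] → .  [on edge]
    (4,2)@(9, 5): e=[24,56,8] → X
    (8,2)@(17, 5): e=[56,-16,48] → .
    (4,3)@(9, 7): e=[48,46,-6] → .
    (5,3)@(11, 7): e=[56,28,4] → X
    (6,4)@(13, 9): e=[88,0,0] → .  [on edge]
  covered (12 px):
    . . . . . . . X X . . .
    . . . . X X X X . . . .
    . . . . X X X X . . . .
    . . . . . X X . . . . .
    . . . . . . . . . . . .
    . . . . . . . . . . . .
T3:
  2·area = 44
  edge (24, 0)→(6, 4): d=(-18,4) right/bottom  bias=-1
  edge (6, 4)→(4, 2): d=(-2,-2) top-left  bias=+0
  edge (4, 2)→(24, 0): d=(20,-2) top-left  bias=+0
    (1,0)@(3, 1): e=[66,0,-22] → .  [on edge]
    (7,0)@(15, 1): e=[18,24,2] → X
    (8,0)@(17, 1): e=[10,28,6] → X
    (9,0)@(19, 1): e=[2,32,10] → X
    (10,0)@(21, 1): e=[-6,36,14] → .
    (2,1)@(5, 3): e=[22,0,22] → X  [on edge]
    (3,1)@(7, 3): e=[14,4,26] → X
    (4,1)@(9, 3): e=[6,8,30] → X
    (5,1)@(11, 3): e=[-2,12,34] → .
    (7,1)@(15, 3): e=[-18,20,42] → .
    (8,1)@(17, 3): e=[-26,24,46] → .
    (9,1)@(19, 3): e=[-34,28,50] → .
    (3,2)@(7, 5): e=[-22,0,66] → .  [on edge]
    (4,3)@(9, 7): e=[-66,0,110] → .  [on edge]
    (5,4)@(11, 9): e=[-110,0,154] → .  [on edge]
    (6,5)@(13, 11): e=[-154,0,198] → .  [on edge]
  covered (6 px):
    . . . . . . . X X X . .
    . . X X X . . . . . . .
    . . . . . . . . . . . .
    . . . . . . . . . . . .
    . . . . . . . . . . . .
    . . . . . . . . . . . .

Answer: 48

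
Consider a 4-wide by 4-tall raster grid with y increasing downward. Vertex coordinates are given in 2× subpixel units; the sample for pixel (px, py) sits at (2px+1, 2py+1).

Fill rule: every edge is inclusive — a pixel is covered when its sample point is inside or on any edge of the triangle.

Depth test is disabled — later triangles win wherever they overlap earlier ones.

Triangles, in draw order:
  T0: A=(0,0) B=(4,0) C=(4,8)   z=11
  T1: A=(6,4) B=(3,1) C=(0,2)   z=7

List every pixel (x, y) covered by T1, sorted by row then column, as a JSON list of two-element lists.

T0:
  2·area = 32
  edge (0, 0)→(4, 0): d=(4,0) inclusive
  edge (4, 0)→(4, 8): d=(0,8) inclusive
  edge (4, 8)→(0, 0): d=(-4,-8) inclusive
    (0,0)@(1, 1): e=[4,24,4] → █
    (1,0)@(3, 1): e=[4,8,20] → █
    (2,0)@(5, 1): e=[4,-8,36] → ·
    (0,1)@(1, 3): e=[12,24,-4] → ·
    (1,1)@(3, 3): e=[12,8,12] → █
    (2,1)@(5, 3): e=[12,-8,28] → ·
    (1,2)@(3, 5): e=[20,8,4] → █
    (2,2)@(5, 5): e=[20,-8,20] → ·
    (1,3)@(3, 7): e=[28,8,-4] → ·
  covered (4 px):
    █ █ · ·
    · █ · ·
    · █ · ·
    · · · ·
T1:
  2·area = 12  (B↔C swapped to make it positive)
  edge (6, 4)→(0, 2): d=(-6,-2) inclusive
  edge (0, 2)→(3, 1): d=(3,-1) inclusive
  edge (3, 1)→(6, 4): d=(3,3) inclusive
    (1,0)@(3, 1): e=[12,0,0] → █  [on edge]
    (2,0)@(5, 1): e=[16,2,-6] → ·
    (1,1)@(3, 3): e=[0,6,6] → █  [on edge]
    (2,1)@(5, 3): e=[4,8,0] → █  [on edge]
    (3,1)@(7, 3): e=[8,10,-6] → ·
    (1,2)@(3, 5): e=[-12,12,12] → ·
    (2,2)@(5, 5): e=[-8,14,6] → ·
    (3,2)@(7, 5): e=[-4,16,0] → ·  [on edge]
  covered (3 px):
    · █ · ·
    · █ █ ·
    · · · ·
    · · · ·

Answer: [[1,0],[1,1],[2,1]]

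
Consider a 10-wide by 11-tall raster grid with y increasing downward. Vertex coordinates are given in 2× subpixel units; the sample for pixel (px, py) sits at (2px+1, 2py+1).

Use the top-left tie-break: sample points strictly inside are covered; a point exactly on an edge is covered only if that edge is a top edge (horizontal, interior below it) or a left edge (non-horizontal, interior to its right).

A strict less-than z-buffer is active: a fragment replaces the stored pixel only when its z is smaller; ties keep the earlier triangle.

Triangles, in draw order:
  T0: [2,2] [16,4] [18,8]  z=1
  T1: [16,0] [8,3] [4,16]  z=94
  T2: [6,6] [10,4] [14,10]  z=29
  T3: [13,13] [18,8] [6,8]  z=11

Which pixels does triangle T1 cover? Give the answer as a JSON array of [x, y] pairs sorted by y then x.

T0:
  2·area = 52
  edge (2, 2)→(16, 4): d=(14,2) right/bottom  bias=-1
  edge (16, 4)→(18, 8): d=(2,4) right/bottom  bias=-1
  edge (18, 8)→(2, 2): d=(-16,-6) top-left  bias=+0
    (2,1)@(5, 3): e=[8,42,2] → #
    (3,1)@(7, 3): e=[4,34,14] → #
    (4,1)@(9, 3): e=[0,26,26] → ·  [on edge]
    (2,2)@(5, 5): e=[36,46,-30] → ·
    (3,2)@(7, 5): e=[32,38,-18] → ·
    (5,2)@(11, 5): e=[24,22,6] → #
    (6,2)@(13, 5): e=[20,14,18] → #
    (7,2)@(15, 5): e=[16,6,30] → #
    (8,2)@(17, 5): e=[12,-2,42] → ·
    (5,3)@(11, 7): e=[52,26,-26] → ·
    (6,3)@(13, 7): e=[48,18,-14] → ·
    (7,3)@(15, 7): e=[44,10,-2] → ·
  covered (6 px):
    · · · · · · · · · ·
    · · # # · · · · · ·
    · · · · · # # # · ·
    · · · · · · · · # ·
    · · · · · · · · · ·
    · · · · · · · · · ·
    · · · · · · · · · ·
    · · · · · · · · · ·
    · · · · · · · · · ·
    · · · · · · · · · ·
    · · · · · · · · · ·
T1:
  2·area = 92  (B↔C swapped to make it positive)
  edge (16, 0)→(4, 16): d=(-12,16) right/bottom  bias=-1
  edge (4, 16)→(8, 3): d=(4,-13) top-left  bias=+0
  edge (8, 3)→(16, 0): d=(8,-3) top-left  bias=+0
    (7,0)@(15, 1): e=[4,83,5] → #
    (8,0)@(17, 1): e=[-28,109,11] → ·
    (4,1)@(9, 3): e=[76,13,3] → #
    (5,1)@(11, 3): e=[44,39,9] → #
    (6,1)@(13, 3): e=[12,65,15] → #
    (7,1)@(15, 3): e=[-20,91,21] → ·
    (4,2)@(9, 5): e=[52,21,19] → #
    (6,2)@(13, 5): e=[-12,73,31] → ·
    (3,3)@(7, 7): e=[60,3,29] → #
    (5,3)@(11, 7): e=[-4,55,41] → ·
    (3,4)@(7, 9): e=[36,11,45] → #
    (5,4)@(11, 9): e=[-28,63,57] → ·
  covered (12 px):
    · · · · · · · # · ·
    · · · · # # # · · ·
    · · · · # # · · · ·
    · · · # # · · · · ·
    · · · # # · · · · ·
    · · · # · · · · · ·
    · · # · · · · · · ·
    · · · · · · · · · ·
    · · · · · · · · · ·
    · · · · · · · · · ·
    · · · · · · · · · ·
T2:
  2·area = 32
  edge (6, 6)→(10, 4): d=(4,-2) top-left  bias=+0
  edge (10, 4)→(14, 10): d=(4,6) right/bottom  bias=-1
  edge (14, 10)→(6, 6): d=(-8,-4) top-left  bias=+0
    (4,2)@(9, 5): e=[2,10,20] → #
    (5,2)@(11, 5): e=[6,-2,28] → ·
    (4,3)@(9, 7): e=[10,18,4] → #
    (5,3)@(11, 7): e=[14,6,12] → #
    (6,3)@(13, 7): e=[18,-6,20] → ·
    (4,4)@(9, 9): e=[18,26,-12] → ·
    (5,4)@(11, 9): e=[22,14,-4] → ·
    (6,4)@(13, 9): e=[26,2,4] → #
    (7,4)@(15, 9): e=[30,-10,12] → ·
    (6,5)@(13, 11): e=[34,10,-12] → ·
  covered (4 px):
    · · · · · · · · · ·
    · · · · · · · · · ·
    · · · · # · · · · ·
    · · · · # # · · · ·
    · · · · · · # · · ·
    · · · · · · · · · ·
    · · · · · · · · · ·
    · · · · · · · · · ·
    · · · · · · · · · ·
    · · · · · · · · · ·
    · · · · · · · · · ·
T3:
  2·area = 60  (B↔C swapped to make it positive)
  edge (13, 13)→(6, 8): d=(-7,-5) top-left  bias=+0
  edge (6, 8)→(18, 8): d=(12,0) top-left  bias=+0
  edge (18, 8)→(13, 13): d=(-5,5) right/bottom  bias=-1
    (9,3)@(19, 7): e=[72,-12,0] → ·  [on edge]
    (4,4)@(9, 9): e=[8,12,40] → #
    (5,4)@(11, 9): e=[18,12,30] → #
    (6,4)@(13, 9): e=[28,12,20] → #
    (7,4)@(15, 9): e=[38,12,10] → #
    (8,4)@(17, 9): e=[48,12,0] → ·  [on edge]
    (4,5)@(9, 11): e=[-6,36,30] → ·
    (5,5)@(11, 11): e=[4,36,20] → #
    (7,5)@(15, 11): e=[24,36,0] → ·  [on edge]
    (5,6)@(11, 13): e=[-10,60,10] → ·
    (6,6)@(13, 13): e=[0,60,0] → ·  [on edge]
    (5,7)@(11, 15): e=[-24,84,0] → ·  [on edge]
    (4,8)@(9, 17): e=[-48,108,0] → ·  [on edge]
    (3,9)@(7, 19): e=[-72,132,0] → ·  [on edge]
    (2,10)@(5, 21): e=[-96,156,0] → ·  [on edge]
  covered (6 px):
    · · · · · · · · · ·
    · · · · · · · · · ·
    · · · · · · · · · ·
    · · · · · · · · · ·
    · · · · # # # # · ·
    · · · · · # # · · ·
    · · · · · · · · · ·
    · · · · · · · · · ·
    · · · · · · · · · ·
    · · · · · · · · · ·
    · · · · · · · · · ·

Result: [[7,0],[4,1],[5,1],[6,1],[4,2],[5,2],[3,3],[4,3],[3,4],[4,4],[3,5],[2,6]]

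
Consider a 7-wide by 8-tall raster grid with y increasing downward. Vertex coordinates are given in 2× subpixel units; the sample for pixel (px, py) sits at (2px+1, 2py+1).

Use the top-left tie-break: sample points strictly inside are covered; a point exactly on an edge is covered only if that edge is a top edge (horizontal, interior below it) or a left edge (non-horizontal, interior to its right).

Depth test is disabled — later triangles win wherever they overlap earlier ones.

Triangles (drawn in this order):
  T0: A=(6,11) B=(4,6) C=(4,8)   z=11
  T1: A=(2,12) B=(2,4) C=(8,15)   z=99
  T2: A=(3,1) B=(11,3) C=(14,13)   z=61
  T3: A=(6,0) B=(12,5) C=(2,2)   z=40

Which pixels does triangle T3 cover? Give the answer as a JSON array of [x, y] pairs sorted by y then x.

T0:
  2·area = 4  (B↔C swapped to make it positive)
  edge (6, 11)→(4, 8): d=(-2,-3) top-left  bias=+0
  edge (4, 8)→(4, 6): d=(0,-2) top-left  bias=+0
  edge (4, 6)→(6, 11): d=(2,5) right/bottom  bias=-1
    (2,4)@(5, 9): e=[1,2,1] → #
    (3,4)@(7, 9): e=[7,6,-9] → ·
    (2,5)@(5, 11): e=[-3,2,5] → ·
  covered (1 px):
    · · · · · · ·
    · · · · · · ·
    · · · · · · ·
    · · · · · · ·
    · · # · · · ·
    · · · · · · ·
    · · · · · · ·
    · · · · · · ·
T1:
  2·area = 48
  edge (2, 12)→(2, 4): d=(0,-8) top-left  bias=+0
  edge (2, 4)→(8, 15): d=(6,11) right/bottom  bias=-1
  edge (8, 15)→(2, 12): d=(-6,-3) top-left  bias=+0
    (1,3)@(3, 7): e=[8,7,33] → #
    (2,3)@(5, 7): e=[24,-15,39] → ·
    (1,4)@(3, 9): e=[8,19,21] → #
    (2,4)@(5, 9): e=[24,-3,27] → ·
    (1,5)@(3, 11): e=[8,31,9] → #
    (2,5)@(5, 11): e=[24,9,15] → #
    (3,5)@(7, 11): e=[40,-13,21] → ·
    (1,6)@(3, 13): e=[8,43,-3] → ·
    (2,6)@(5, 13): e=[24,21,3] → #
    (3,6)@(7, 13): e=[40,-1,9] → ·
    (2,7)@(5, 15): e=[24,33,-9] → ·
  covered (5 px):
    · · · · · · ·
    · · · · · · ·
    · · · · · · ·
    · # · · · · ·
    · # · · · · ·
    · # # · · · ·
    · · # · · · ·
    · · · · · · ·
T2:
  2·area = 74
  edge (3, 1)→(11, 3): d=(8,2) right/bottom  bias=-1
  edge (11, 3)→(14, 13): d=(3,10) right/bottom  bias=-1
  edge (14, 13)→(3, 1): d=(-11,-12) top-left  bias=+0
    (1,0)@(3, 1): e=[0,74,0] → ·  [on edge]
    (2,1)@(5, 3): e=[12,60,2] → #
    (3,1)@(7, 3): e=[8,40,26] → #
    (4,1)@(9, 3): e=[4,20,50] → #
    (5,1)@(11, 3): e=[0,0,74] → ·  [on edge]
    (2,2)@(5, 5): e=[28,66,-20] → ·
    (3,2)@(7, 5): e=[24,46,4] → #
    (5,2)@(11, 5): e=[16,6,52] → #
    (6,2)@(13, 5): e=[12,-14,76] → ·
    (3,3)@(7, 7): e=[40,52,-18] → ·
    (4,3)@(9, 7): e=[36,32,6] → #
    (6,3)@(13, 7): e=[28,-8,54] → ·
  covered (10 px):
    · · · · · · ·
    · · # # # · ·
    · · · # # # ·
    · · · · # # ·
    · · · · · # ·
    · · · · · · #
    · · · · · · ·
    · · · · · · ·
T3:
  2·area = 32
  edge (6, 0)→(12, 5): d=(6,5) right/bottom  bias=-1
  edge (12, 5)→(2, 2): d=(-10,-3) top-left  bias=+0
  edge (2, 2)→(6, 0): d=(4,-2) top-left  bias=+0
    (2,0)@(5, 1): e=[11,19,2] → #
    (3,0)@(7, 1): e=[1,25,6] → #
    (4,0)@(9, 1): e=[-9,31,10] → ·
    (2,1)@(5, 3): e=[23,-1,10] → ·
    (3,1)@(7, 3): e=[13,5,14] → #
    (4,1)@(9, 3): e=[3,11,18] → #
    (5,1)@(11, 3): e=[-7,17,22] → ·
    (3,2)@(7, 5): e=[25,-15,22] → ·
    (4,2)@(9, 5): e=[15,-9,26] → ·
  covered (4 px):
    · · # # · · ·
    · · · # # · ·
    · · · · · · ·
    · · · · · · ·
    · · · · · · ·
    · · · · · · ·
    · · · · · · ·
    · · · · · · ·

Final: [[2,0],[3,0],[3,1],[4,1]]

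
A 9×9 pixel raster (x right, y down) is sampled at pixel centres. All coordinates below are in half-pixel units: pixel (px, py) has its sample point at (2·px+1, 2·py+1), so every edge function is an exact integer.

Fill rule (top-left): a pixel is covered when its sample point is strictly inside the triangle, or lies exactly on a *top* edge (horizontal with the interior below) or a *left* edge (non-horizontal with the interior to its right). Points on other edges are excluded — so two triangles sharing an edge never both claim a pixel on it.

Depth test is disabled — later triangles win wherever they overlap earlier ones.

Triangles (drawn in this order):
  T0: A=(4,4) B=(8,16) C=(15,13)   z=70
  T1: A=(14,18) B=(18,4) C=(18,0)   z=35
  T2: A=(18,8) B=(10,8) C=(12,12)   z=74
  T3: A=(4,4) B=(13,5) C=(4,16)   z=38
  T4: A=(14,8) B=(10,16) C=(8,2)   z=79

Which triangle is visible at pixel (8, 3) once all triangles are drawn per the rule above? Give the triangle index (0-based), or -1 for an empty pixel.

T0:
  2·area = 96  (B↔C swapped to make it positive)
  edge (4, 4)→(15, 13): d=(11,9) right/bottom  bias=-1
  edge (15, 13)→(8, 16): d=(-7,3) right/bottom  bias=-1
  edge (8, 16)→(4, 4): d=(-4,-12) top-left  bias=+0
    (1,0)@(3, 1): e=[-24,120,0] → ·  [on edge]
    (2,2)@(5, 5): e=[2,86,8] → #
    (3,2)@(7, 5): e=[-16,80,32] → ·
    (2,3)@(5, 7): e=[24,72,0] → #  [on edge]
    (3,3)@(7, 7): e=[6,66,24] → #
    (4,3)@(9, 7): e=[-12,60,48] → ·
    (2,4)@(5, 9): e=[46,58,-8] → ·
    (3,4)@(7, 9): e=[28,52,16] → #
    (4,4)@(9, 9): e=[10,46,40] → #
    (5,4)@(11, 9): e=[-8,40,64] → ·
    (3,5)@(7, 11): e=[50,38,8] → #
    (5,5)@(11, 11): e=[14,26,56] → #
    (3,6)@(7, 13): e=[72,24,0] → #  [on edge]
    (7,6)@(15, 13): e=[0,0,96] → ·  [on edge]
  covered (13 px):
    · · · · · · · · ·
    · · · · · · · · ·
    · · # · · · · · ·
    · · # # · · · · ·
    · · · # # · · · ·
    · · · # # # · · ·
    · · · # # # # · ·
    · · · · # · · · ·
    · · · · · · · · ·
T1:
  2·area = 16  (B↔C swapped to make it positive)
  edge (14, 18)→(18, 0): d=(4,-18) top-left  bias=+0
  edge (18, 0)→(18, 4): d=(0,4) right/bottom  bias=-1
  edge (18, 4)→(14, 18): d=(-4,14) right/bottom  bias=-1
    (8,2)@(17, 5): e=[2,4,10] → #
    (8,3)@(17, 7): e=[10,4,2] → #
    (8,4)@(17, 9): e=[18,4,-6] → ·
  covered (2 px):
    · · · · · · · · ·
    · · · · · · · · ·
    · · · · · · · · #
    · · · · · · · · #
    · · · · · · · · ·
    · · · · · · · · ·
    · · · · · · · · ·
    · · · · · · · · ·
    · · · · · · · · ·
T2:
  2·area = 32  (B↔C swapped to make it positive)
  edge (18, 8)→(12, 12): d=(-6,4) right/bottom  bias=-1
  edge (12, 12)→(10, 8): d=(-2,-4) top-left  bias=+0
  edge (10, 8)→(18, 8): d=(8,0) top-left  bias=+0
    (5,4)@(11, 9): e=[22,2,8] → #
    (6,4)@(13, 9): e=[14,10,8] → #
    (7,4)@(15, 9): e=[6,18,8] → #
    (8,4)@(17, 9): e=[-2,26,8] → ·
    (5,5)@(11, 11): e=[10,-2,24] → ·
    (6,5)@(13, 11): e=[2,6,24] → #
    (7,5)@(15, 11): e=[-6,14,24] → ·
    (6,6)@(13, 13): e=[-10,2,40] → ·
  covered (4 px):
    · · · · · · · · ·
    · · · · · · · · ·
    · · · · · · · · ·
    · · · · · · · · ·
    · · · · · # # # ·
    · · · · · · # · ·
    · · · · · · · · ·
    · · · · · · · · ·
    · · · · · · · · ·
T3:
  2·area = 108
  edge (4, 4)→(13, 5): d=(9,1) right/bottom  bias=-1
  edge (13, 5)→(4, 16): d=(-9,11) right/bottom  bias=-1
  edge (4, 16)→(4, 4): d=(0,-12) top-left  bias=+0
    (2,2)@(5, 5): e=[8,88,12] → #
    (3,2)@(7, 5): e=[6,66,36] → #
    (4,2)@(9, 5): e=[4,44,60] → #
    (5,2)@(11, 5): e=[2,22,84] → #
    (6,2)@(13, 5): e=[0,0,108] → ·  [on edge]
    (2,3)@(5, 7): e=[26,70,12] → #
    (6,3)@(13, 7): e=[18,-18,108] → ·
    (2,4)@(5, 9): e=[44,52,12] → #
    (5,4)@(11, 9): e=[38,-14,84] → ·
    (2,5)@(5, 11): e=[62,34,12] → #
    (4,5)@(9, 11): e=[58,-10,60] → ·
    (2,6)@(5, 13): e=[80,16,12] → #
  covered (14 px):
    · · · · · · · · ·
    · · · · · · · · ·
    · · # # # # · · ·
    · · # # # # · · ·
    · · # # # · · · ·
    · · # # · · · · ·
    · · # · · · · · ·
    · · · · · · · · ·
    · · · · · · · · ·
T4:
  2·area = 72
  edge (14, 8)→(10, 16): d=(-4,8) right/bottom  bias=-1
  edge (10, 16)→(8, 2): d=(-2,-14) top-left  bias=+0
  edge (8, 2)→(14, 8): d=(6,6) right/bottom  bias=-1
    (3,0)@(7, 1): e=[84,-12,0] → ·  [on edge]
    (4,1)@(9, 3): e=[60,12,0] → ·  [on edge]
    (4,2)@(9, 5): e=[52,8,12] → #
    (5,2)@(11, 5): e=[36,36,0] → ·  [on edge]
    (4,3)@(9, 7): e=[44,4,24] → #
    (5,3)@(11, 7): e=[28,32,12] → #
    (6,3)@(13, 7): e=[12,60,0] → ·  [on edge]
    (4,4)@(9, 9): e=[36,0,36] → #  [on edge]
    (6,4)@(13, 9): e=[4,56,12] → #
    (7,4)@(15, 9): e=[-12,84,0] → ·  [on edge]
    (4,5)@(9, 11): e=[28,-4,48] → ·
    (5,5)@(11, 11): e=[12,24,36] → #
    (8,5)@(17, 11): e=[-36,108,0] → ·  [on edge]
  covered (8 px):
    · · · · · · · · ·
    · · · · · · · · ·
    · · · · # · · · ·
    · · · · # # · · ·
    · · · · # # # · ·
    · · · · · # · · ·
    · · · · · # · · ·
    · · · · · · · · ·
    · · · · · · · · ·

Z-buffer (winner per pixel, '.' = empty):
  . . . . . . . . .
  . . . . . . . . .
  . . 3 3 4 3 . . 1
  . . 3 3 4 4 . . 1
  . . 3 3 4 4 4 2 .
  . . 3 3 0 4 2 . .
  . . 3 0 0 4 0 . .
  . . . . 0 . . . .
  . . . . . . . . .

Answer: 1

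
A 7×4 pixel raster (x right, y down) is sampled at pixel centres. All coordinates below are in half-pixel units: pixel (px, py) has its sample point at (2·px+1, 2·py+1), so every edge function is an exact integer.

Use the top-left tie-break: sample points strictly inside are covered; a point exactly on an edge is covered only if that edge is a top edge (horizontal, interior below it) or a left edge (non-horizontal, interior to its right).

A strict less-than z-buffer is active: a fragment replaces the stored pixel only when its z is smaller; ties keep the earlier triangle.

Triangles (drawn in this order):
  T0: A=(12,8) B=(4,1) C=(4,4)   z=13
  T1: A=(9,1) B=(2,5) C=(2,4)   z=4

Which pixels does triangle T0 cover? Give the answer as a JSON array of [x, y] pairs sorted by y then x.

T0:
  2·area = 24  (B↔C swapped to make it positive)
  edge (12, 8)→(4, 4): d=(-8,-4) top-left  bias=+0
  edge (4, 4)→(4, 1): d=(0,-3) top-left  bias=+0
  edge (4, 1)→(12, 8): d=(8,7) right/bottom  bias=-1
    (2,1)@(5, 3): e=[12,3,9] → #
    (3,1)@(7, 3): e=[20,9,-5] → ·
    (2,2)@(5, 5): e=[-4,3,25] → ·
    (3,2)@(7, 5): e=[4,9,11] → #
    (4,2)@(9, 5): e=[12,15,-3] → ·
    (3,3)@(7, 7): e=[-12,9,27] → ·
  covered (2 px):
    · · · · · · ·
    · · # · · · ·
    · · · # · · ·
    · · · · · · ·
T1:
  2·area = 7
  edge (9, 1)→(2, 5): d=(-7,4) right/bottom  bias=-1
  edge (2, 5)→(2, 4): d=(0,-1) top-left  bias=+0
  edge (2, 4)→(9, 1): d=(7,-3) top-left  bias=+0
    (4,0)@(9, 1): e=[0,7,0] → ·  [on edge]
    (2,1)@(5, 3): e=[2,3,2] → #
    (3,1)@(7, 3): e=[-6,5,8] → ·
    (2,2)@(5, 5): e=[-12,3,16] → ·
  covered (1 px):
    · · · · · · ·
    · · # · · · ·
    · · · · · · ·
    · · · · · · ·

Final: [[2,1],[3,2]]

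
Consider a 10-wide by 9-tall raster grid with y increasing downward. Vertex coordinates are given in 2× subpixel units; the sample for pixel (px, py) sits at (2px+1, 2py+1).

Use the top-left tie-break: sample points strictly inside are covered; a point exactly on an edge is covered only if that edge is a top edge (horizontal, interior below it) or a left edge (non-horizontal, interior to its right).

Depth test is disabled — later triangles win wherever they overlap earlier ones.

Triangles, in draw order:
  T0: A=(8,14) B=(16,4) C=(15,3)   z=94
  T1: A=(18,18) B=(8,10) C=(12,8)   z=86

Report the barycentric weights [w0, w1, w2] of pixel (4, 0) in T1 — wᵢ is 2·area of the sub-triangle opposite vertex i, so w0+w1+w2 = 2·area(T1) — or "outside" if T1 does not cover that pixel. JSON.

T0:
  2·area = 18  (B↔C swapped to make it positive)
  edge (8, 14)→(15, 3): d=(7,-11) top-left  bias=+0
  edge (15, 3)→(16, 4): d=(1,1) right/bottom  bias=-1
  edge (16, 4)→(8, 14): d=(-8,10) right/bottom  bias=-1
    (6,0)@(13, 1): e=[-36,0,54] → ·  [on edge]
    (7,1)@(15, 3): e=[0,0,18] → ·  [on edge]
    (7,2)@(15, 5): e=[14,2,2] → #
    (8,2)@(17, 5): e=[36,0,-18] → ·  [on edge]
    (6,3)@(13, 7): e=[6,6,6] → #
    (7,3)@(15, 7): e=[28,4,-14] → ·
    (9,3)@(19, 7): e=[72,0,-54] → ·  [on edge]
    (6,4)@(13, 9): e=[20,8,-10] → ·
  covered (2 px):
    · · · · · · · · · ·
    · · · · · · · · · ·
    · · · · · · · # · ·
    · · · · · · # · · ·
    · · · · · · · · · ·
    · · · · · · · · · ·
    · · · · · · · · · ·
    · · · · · · · · · ·
    · · · · · · · · · ·
T1:
  2·area = 52
  edge (18, 18)→(8, 10): d=(-10,-8) top-left  bias=+0
  edge (8, 10)→(12, 8): d=(4,-2) top-left  bias=+0
  edge (12, 8)→(18, 18): d=(6,10) right/bottom  bias=-1
    (4,1)@(9, 3): e=[78,-26,0] → ·  [on edge]
    (5,4)@(11, 9): e=[34,2,16] → #
    (6,4)@(13, 9): e=[50,6,-4] → ·
    (5,5)@(11, 11): e=[14,10,28] → #
    (6,5)@(13, 11): e=[30,14,8] → #
    (7,5)@(15, 11): e=[46,18,-12] → ·
    (5,6)@(11, 13): e=[-6,18,40] → ·
    (6,6)@(13, 13): e=[10,22,20] → #
    (7,6)@(15, 13): e=[26,26,0] → ·  [on edge]
    (6,7)@(13, 15): e=[-10,30,32] → ·
    (7,7)@(15, 15): e=[6,34,12] → #
    (8,7)@(17, 15): e=[22,38,-8] → ·
  covered (6 px):
    · · · · · · · · · ·
    · · · · · · · · · ·
    · · · · · · · · · ·
    · · · · · · · · · ·
    · · · · · # · · · ·
    · · · · · # # · · ·
    · · · · · · # · · ·
    · · · · · · · # · ·
    · · · · · · · · # ·

Result: "outside"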